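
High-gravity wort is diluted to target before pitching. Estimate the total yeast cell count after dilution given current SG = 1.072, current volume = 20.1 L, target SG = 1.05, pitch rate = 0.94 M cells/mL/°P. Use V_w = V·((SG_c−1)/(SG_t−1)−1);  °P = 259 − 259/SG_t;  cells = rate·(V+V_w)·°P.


V_w = 20.1·((1.072−1)/(1.05−1)−1) = 8.8440
V_final = 20.1 + 8.8440 = 28.9440
°P = 259 − 259/1.05 = 12.3333
cells = 0.94·28.9440·12.3333

335.5574 billion cells


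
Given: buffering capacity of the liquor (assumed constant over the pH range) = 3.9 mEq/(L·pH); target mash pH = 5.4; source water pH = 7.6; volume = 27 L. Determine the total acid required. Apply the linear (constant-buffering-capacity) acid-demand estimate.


acid = buffering capacity · (pH_source − pH_target) · V
acid = 3.9 · (7.6 − 5.4) · 27

231.6600 mEq


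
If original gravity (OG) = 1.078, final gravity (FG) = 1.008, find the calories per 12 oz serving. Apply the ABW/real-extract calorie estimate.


ABW = (OG−FG)·131.25·0.79/FG;  °P = 259 − 259/SG (for OG→OE and FG→AE);  RE = 0.1808·OE + 0.8192·AE;  Cal = (6.9·ABW + 4·(RE−0.1))·FG·3.55
ABW = (1.078 − 1.008)·131.25·0.79/1.008 = 7.2005
OE = 259 − 259/1.078 = 18.7403 °P
AE = 259 − 259/1.008 = 2.0556 °P
RE = 0.1808·18.7403 + 0.8192·2.0556 = 5.0722 °P
Cal = (6.9·7.2005 + 4·(5.0722−0.1))·1.008·3.55

248.9571 kcal


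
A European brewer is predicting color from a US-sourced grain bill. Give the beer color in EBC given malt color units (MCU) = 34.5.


SRM = 1.4922·MCU^0.6859;  EBC = SRM·1.97
SRM = 1.4922·34.5^0.6859 = 16.9284
EBC = 16.9284·1.97

33.3490 EBC


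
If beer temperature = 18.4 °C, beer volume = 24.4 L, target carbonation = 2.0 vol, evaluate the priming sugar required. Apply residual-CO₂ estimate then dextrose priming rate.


residual = 14.695·(0.01821 + 0.09011·e^(−0.04·T));  sugar = (target − residual)·4.0·V
residual = 14.695·(0.01821 + 0.09011·e^(−0.04·18.4)) = 0.9019
sugar = (2.0 − 0.9019)·4.0·24.4

107.1739 g


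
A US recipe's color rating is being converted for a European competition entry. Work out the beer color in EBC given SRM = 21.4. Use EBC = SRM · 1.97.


EBC = 21.4 · 1.97

42.1580 EBC


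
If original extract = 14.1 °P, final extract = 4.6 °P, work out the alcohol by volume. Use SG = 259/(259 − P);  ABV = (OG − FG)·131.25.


OG = 259/(259 − 14.1) = 1.0576
FG = 259/(259 − 4.6) = 1.0181
ABV = (1.0576 − 1.0181)·131.25

5.1834 % ABV


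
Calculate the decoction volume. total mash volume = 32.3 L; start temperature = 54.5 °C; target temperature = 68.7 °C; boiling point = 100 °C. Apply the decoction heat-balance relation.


V_dec = V_total·(T_target − T_start)/(T_boil − T_start)
V_dec = 32.3·(68.7 − 54.5)/(100 − 54.5)

10.0804 L


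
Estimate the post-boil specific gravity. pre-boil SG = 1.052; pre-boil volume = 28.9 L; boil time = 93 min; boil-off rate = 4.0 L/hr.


V_post = V_pre − rate·(t/60);  SG_post = 1 + (SG_pre−1)·V_pre/V_post
V_post = 28.9 − 4.0·(93/60) = 22.7000
SG_post = 1 + (1.052 − 1)·28.9/22.7000

1.0662


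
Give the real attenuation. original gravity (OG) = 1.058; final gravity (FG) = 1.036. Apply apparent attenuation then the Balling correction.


AA = (OG−FG)/(OG−1)·100;  RA = AA·0.8192
AA = (1.058 − 1.036)/(1.058 − 1)·100 = 37.9310
RA = 37.9310·0.8192

31.0731 %


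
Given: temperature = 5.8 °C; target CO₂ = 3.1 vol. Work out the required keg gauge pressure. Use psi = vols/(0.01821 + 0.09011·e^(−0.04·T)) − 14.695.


psi = 3.1/(0.01821 + 0.09011·e^(−0.04·5.8)) − 14.695

19.8791 psi


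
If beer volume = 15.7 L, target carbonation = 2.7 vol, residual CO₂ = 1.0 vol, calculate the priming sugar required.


sugar = (target − residual)·4.0·V
sugar = (2.7 − 1.0)·4.0·15.7

106.7600 g


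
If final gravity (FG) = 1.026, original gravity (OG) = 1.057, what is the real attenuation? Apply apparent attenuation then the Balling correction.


AA = (OG−FG)/(OG−1)·100;  RA = AA·0.8192
AA = (1.057 − 1.026)/(1.057 − 1)·100 = 54.3860
RA = 54.3860·0.8192

44.5530 %


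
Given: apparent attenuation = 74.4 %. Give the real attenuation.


RA = AA · 0.8192
RA = 74.4 · 0.8192

60.9485 %


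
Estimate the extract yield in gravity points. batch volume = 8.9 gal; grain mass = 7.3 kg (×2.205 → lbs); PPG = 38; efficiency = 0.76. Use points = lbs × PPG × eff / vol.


lbs = 7.3 × 2.205 = 16.0965
points = 16.0965 × 38 × 0.76 / 8.9

52.2322 points


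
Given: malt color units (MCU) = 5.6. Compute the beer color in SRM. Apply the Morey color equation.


SRM = 1.4922 · MCU^0.6859
SRM = 1.4922 · 5.6^0.6859

4.8642 SRM


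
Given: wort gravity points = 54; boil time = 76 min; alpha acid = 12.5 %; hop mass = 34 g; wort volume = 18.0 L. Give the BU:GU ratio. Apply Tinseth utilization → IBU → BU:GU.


U = 1.65·0.000125^(GP/1000)·(1−e^(−0.04t))/4.15;  IBU = (α/100)·m·U·1000/V;  BU:GU = IBU/GP
U = 1.65·0.000125^(54/1000)·(1−e^(−0.04·76))/4.15 = 0.2330
IBU = (12.5/100)·34·0.2330·1000/18.0 = 55.0171
BU:GU = 55.0171/54

1.0188


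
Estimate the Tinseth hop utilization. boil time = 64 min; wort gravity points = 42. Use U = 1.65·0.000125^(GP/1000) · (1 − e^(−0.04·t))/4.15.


bigness = 1.65·0.000125^(42/1000) = 1.1312
boil_factor = (1 − e^(−0.04·64))/4.15 = 0.2223
U = 1.1312 · 0.2223

0.2515


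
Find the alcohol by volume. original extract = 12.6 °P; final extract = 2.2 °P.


SG = 259/(259 − P);  ABV = (OG − FG)·131.25
OG = 259/(259 − 12.6) = 1.0511
FG = 259/(259 − 2.2) = 1.0086
ABV = (1.0511 − 1.0086)·131.25

5.5872 % ABV


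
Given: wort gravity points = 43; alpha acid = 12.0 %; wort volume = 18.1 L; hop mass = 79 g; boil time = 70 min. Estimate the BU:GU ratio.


U = 1.65·0.000125^(GP/1000)·(1−e^(−0.04t))/4.15;  IBU = (α/100)·m·U·1000/V;  BU:GU = IBU/GP
U = 1.65·0.000125^(43/1000)·(1−e^(−0.04·70))/4.15 = 0.2537
IBU = (12.0/100)·79·0.2537·1000/18.1 = 132.8881
BU:GU = 132.8881/43

3.0904


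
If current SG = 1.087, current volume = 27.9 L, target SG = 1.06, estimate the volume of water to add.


V_water = V·((SG_curr − 1)/(SG_target − 1) − 1)
V_water = 27.9·((1.087 − 1)/(1.06 − 1) − 1)

12.5550 L


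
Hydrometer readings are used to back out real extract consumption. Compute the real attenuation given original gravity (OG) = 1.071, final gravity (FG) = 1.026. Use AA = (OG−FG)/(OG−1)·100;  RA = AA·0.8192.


AA = (1.071 − 1.026)/(1.071 − 1)·100 = 63.3803
RA = 63.3803·0.8192

51.9211 %


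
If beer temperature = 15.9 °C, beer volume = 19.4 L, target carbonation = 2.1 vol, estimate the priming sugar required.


residual = 14.695·(0.01821 + 0.09011·e^(−0.04·T));  sugar = (target − residual)·4.0·V
residual = 14.695·(0.01821 + 0.09011·e^(−0.04·15.9)) = 0.9686
sugar = (2.1 − 0.9686)·4.0·19.4

87.7953 g


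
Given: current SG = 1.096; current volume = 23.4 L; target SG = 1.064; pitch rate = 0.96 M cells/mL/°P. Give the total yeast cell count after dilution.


V_w = V·((SG_c−1)/(SG_t−1)−1);  °P = 259 − 259/SG_t;  cells = rate·(V+V_w)·°P
V_w = 23.4·((1.096−1)/(1.064−1)−1) = 11.7000
V_final = 23.4 + 11.7000 = 35.1000
°P = 259 − 259/1.064 = 15.5789
cells = 0.96·35.1000·15.5789

524.9482 billion cells


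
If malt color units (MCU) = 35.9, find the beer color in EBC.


SRM = 1.4922·MCU^0.6859;  EBC = SRM·1.97
SRM = 1.4922·35.9^0.6859 = 17.3967
EBC = 17.3967·1.97

34.2715 EBC


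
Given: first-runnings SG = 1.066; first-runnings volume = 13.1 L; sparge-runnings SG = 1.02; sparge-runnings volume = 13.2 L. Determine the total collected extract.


total = Σ (SG_i − 1)·1000·V_i
first = (1.066 − 1)·1000·13.1 = 864.6000
sparge = (1.02 − 1)·1000·13.2 = 264.0000
total = 864.6000 + 264.0000

1128.6000 gravity·L


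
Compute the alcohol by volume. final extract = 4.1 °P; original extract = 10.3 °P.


SG = 259/(259 − P);  ABV = (OG − FG)·131.25
OG = 259/(259 − 10.3) = 1.0414
FG = 259/(259 − 4.1) = 1.0161
ABV = (1.0414 − 1.0161)·131.25

3.3246 % ABV


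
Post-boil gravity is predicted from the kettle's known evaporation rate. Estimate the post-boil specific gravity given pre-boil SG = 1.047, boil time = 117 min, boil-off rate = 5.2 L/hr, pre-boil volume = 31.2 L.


V_post = V_pre − rate·(t/60);  SG_post = 1 + (SG_pre−1)·V_pre/V_post
V_post = 31.2 − 5.2·(117/60) = 21.0600
SG_post = 1 + (1.047 − 1)·31.2/21.0600

1.0696


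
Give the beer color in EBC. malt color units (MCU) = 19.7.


SRM = 1.4922·MCU^0.6859;  EBC = SRM·1.97
SRM = 1.4922·19.7^0.6859 = 11.5266
EBC = 11.5266·1.97

22.7074 EBC


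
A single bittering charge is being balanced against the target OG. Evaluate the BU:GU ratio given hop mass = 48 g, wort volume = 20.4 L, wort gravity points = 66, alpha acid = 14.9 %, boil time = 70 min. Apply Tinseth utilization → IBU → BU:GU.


U = 1.65·0.000125^(GP/1000)·(1−e^(−0.04t))/4.15;  IBU = (α/100)·m·U·1000/V;  BU:GU = IBU/GP
U = 1.65·0.000125^(66/1000)·(1−e^(−0.04·70))/4.15 = 0.2063
IBU = (14.9/100)·48·0.2063·1000/20.4 = 72.3407
BU:GU = 72.3407/66

1.0961


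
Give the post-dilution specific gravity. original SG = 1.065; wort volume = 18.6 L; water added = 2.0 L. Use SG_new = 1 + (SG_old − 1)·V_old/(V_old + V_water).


pts = (1.065 − 1)·1000·18.6/(18.6 + 2.0) = 58.6893
SG_new = 1 + 58.6893/1000

1.0587


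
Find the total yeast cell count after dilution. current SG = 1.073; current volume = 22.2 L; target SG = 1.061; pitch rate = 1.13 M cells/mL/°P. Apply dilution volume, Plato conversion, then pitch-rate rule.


V_w = V·((SG_c−1)/(SG_t−1)−1);  °P = 259 − 259/SG_t;  cells = rate·(V+V_w)·°P
V_w = 22.2·((1.073−1)/(1.061−1)−1) = 4.3672
V_final = 22.2 + 4.3672 = 26.5672
°P = 259 − 259/1.061 = 14.8907
cells = 1.13·26.5672·14.8907

447.0320 billion cells


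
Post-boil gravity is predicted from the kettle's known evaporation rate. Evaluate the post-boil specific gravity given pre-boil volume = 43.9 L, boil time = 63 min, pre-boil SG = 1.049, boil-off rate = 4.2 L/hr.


V_post = V_pre − rate·(t/60);  SG_post = 1 + (SG_pre−1)·V_pre/V_post
V_post = 43.9 − 4.2·(63/60) = 39.4900
SG_post = 1 + (1.049 − 1)·43.9/39.4900

1.0545


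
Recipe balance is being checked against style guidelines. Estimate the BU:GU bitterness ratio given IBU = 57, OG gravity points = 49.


BU:GU = IBU / OG_points
BU:GU = 57 / 49

1.1633


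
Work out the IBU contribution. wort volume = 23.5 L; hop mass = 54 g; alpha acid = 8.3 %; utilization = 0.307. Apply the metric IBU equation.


IBU = (α/100)·mass·U·1000 / V
IBU = (8.3/100)·54·0.307·1000 / 23.5

58.5521 IBU


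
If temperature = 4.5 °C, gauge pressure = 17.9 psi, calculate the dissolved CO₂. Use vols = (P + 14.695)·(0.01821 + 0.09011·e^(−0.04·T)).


vols = (17.9 + 14.695)·(0.01821 + 0.09011·e^(−0.04·4.5))

3.0469 volumes


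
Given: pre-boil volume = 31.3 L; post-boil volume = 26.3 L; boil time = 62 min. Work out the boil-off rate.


rate = (V_pre − V_post) / (t_min/60)
rate = (31.3 − 26.3) / (62/60)

4.8387 L/hr


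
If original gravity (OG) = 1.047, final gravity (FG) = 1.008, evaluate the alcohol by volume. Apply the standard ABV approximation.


ABV = (OG − FG) · 131.25
ABV = (1.047 − 1.008) · 131.25

5.1187 % ABV


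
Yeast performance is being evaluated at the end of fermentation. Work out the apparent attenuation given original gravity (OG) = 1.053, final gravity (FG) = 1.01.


AA = (OG − FG)/(OG − 1) · 100
AA = (1.053 − 1.01)/(1.053 − 1) · 100

81.1321 %


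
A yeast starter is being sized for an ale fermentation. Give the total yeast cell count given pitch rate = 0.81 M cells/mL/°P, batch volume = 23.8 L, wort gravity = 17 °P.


cells (billions) = rate · V_L · °P
cells = 0.81 · 23.8 · 17

327.7260 billion cells


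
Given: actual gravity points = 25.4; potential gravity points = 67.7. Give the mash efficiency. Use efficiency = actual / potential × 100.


efficiency = 25.4 / 67.7 × 100

37.5185 %


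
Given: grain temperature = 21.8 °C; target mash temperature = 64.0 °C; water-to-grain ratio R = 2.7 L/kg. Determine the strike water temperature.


T_strike = (0.41/R)·(T_mash − T_grain) + T_mash
T_strike = (0.41/2.7)·(64.0 − 21.8) + 64.0

70.4081 °C


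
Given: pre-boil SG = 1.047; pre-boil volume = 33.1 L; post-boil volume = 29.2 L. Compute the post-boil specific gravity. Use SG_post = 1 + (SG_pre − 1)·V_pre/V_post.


pts_pre = (1.047 − 1)·1000 = 47.0000
pts_post = 47.0000·33.1/29.2 = 53.2774
SG_post = 1 + 53.2774/1000

1.0533


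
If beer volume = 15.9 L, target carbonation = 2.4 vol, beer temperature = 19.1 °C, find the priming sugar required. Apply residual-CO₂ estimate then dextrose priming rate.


residual = 14.695·(0.01821 + 0.09011·e^(−0.04·T));  sugar = (target − residual)·4.0·V
residual = 14.695·(0.01821 + 0.09011·e^(−0.04·19.1)) = 0.8844
sugar = (2.4 − 0.8844)·4.0·15.9

96.3927 g


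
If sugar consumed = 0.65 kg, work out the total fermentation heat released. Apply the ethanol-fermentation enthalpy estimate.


Q = m_sugar · 590 kJ/kg
Q = 0.65 · 590

383.5000 kJ


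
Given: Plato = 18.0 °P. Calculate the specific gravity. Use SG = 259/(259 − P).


SG = 259/(259 − 18.0)

1.0747


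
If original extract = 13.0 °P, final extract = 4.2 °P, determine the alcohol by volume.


SG = 259/(259 − P);  ABV = (OG − FG)·131.25
OG = 259/(259 − 13.0) = 1.0528
FG = 259/(259 − 4.2) = 1.0165
ABV = (1.0528 − 1.0165)·131.25

4.7725 % ABV


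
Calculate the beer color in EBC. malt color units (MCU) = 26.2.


SRM = 1.4922·MCU^0.6859;  EBC = SRM·1.97
SRM = 1.4922·26.2^0.6859 = 14.0165
EBC = 14.0165·1.97

27.6125 EBC


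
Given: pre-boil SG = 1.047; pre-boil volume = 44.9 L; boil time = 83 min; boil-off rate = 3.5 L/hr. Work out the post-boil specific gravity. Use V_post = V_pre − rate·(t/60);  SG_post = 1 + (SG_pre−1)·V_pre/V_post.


V_post = 44.9 − 3.5·(83/60) = 40.0583
SG_post = 1 + (1.047 − 1)·44.9/40.0583

1.0527


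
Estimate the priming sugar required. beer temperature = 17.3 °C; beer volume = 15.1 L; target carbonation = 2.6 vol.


residual = 14.695·(0.01821 + 0.09011·e^(−0.04·T));  sugar = (target − residual)·4.0·V
residual = 14.695·(0.01821 + 0.09011·e^(−0.04·17.3)) = 0.9304
sugar = (2.6 − 0.9304)·4.0·15.1

100.8415 g


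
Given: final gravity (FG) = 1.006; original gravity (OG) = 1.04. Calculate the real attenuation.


AA = (OG−FG)/(OG−1)·100;  RA = AA·0.8192
AA = (1.04 − 1.006)/(1.04 − 1)·100 = 85.0000
RA = 85.0000·0.8192

69.6320 %


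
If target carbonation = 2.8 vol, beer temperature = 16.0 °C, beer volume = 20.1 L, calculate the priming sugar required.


residual = 14.695·(0.01821 + 0.09011·e^(−0.04·T));  sugar = (target − residual)·4.0·V
residual = 14.695·(0.01821 + 0.09011·e^(−0.04·16.0)) = 0.9658
sugar = (2.8 − 0.9658)·4.0·20.1

147.4682 g


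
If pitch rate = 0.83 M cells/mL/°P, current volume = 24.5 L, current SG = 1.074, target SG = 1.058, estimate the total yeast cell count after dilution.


V_w = V·((SG_c−1)/(SG_t−1)−1);  °P = 259 − 259/SG_t;  cells = rate·(V+V_w)·°P
V_w = 24.5·((1.074−1)/(1.058−1)−1) = 6.7586
V_final = 24.5 + 6.7586 = 31.2586
°P = 259 − 259/1.058 = 14.1985
cells = 0.83·31.2586·14.1985

368.3749 billion cells


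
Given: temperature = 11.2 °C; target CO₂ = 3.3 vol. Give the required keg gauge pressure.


psi = vols/(0.01821 + 0.09011·e^(−0.04·T)) − 14.695
psi = 3.3/(0.01821 + 0.09011·e^(−0.04·11.2)) − 14.695

28.8511 psi


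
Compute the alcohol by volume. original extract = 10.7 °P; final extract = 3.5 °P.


SG = 259/(259 − P);  ABV = (OG − FG)·131.25
OG = 259/(259 − 10.7) = 1.0431
FG = 259/(259 − 3.5) = 1.0137
ABV = (1.0431 − 1.0137)·131.25

3.8580 % ABV


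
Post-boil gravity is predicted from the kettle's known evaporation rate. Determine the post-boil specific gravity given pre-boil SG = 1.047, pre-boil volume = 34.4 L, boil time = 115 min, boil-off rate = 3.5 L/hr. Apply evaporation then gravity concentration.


V_post = V_pre − rate·(t/60);  SG_post = 1 + (SG_pre−1)·V_pre/V_post
V_post = 34.4 − 3.5·(115/60) = 27.6917
SG_post = 1 + (1.047 − 1)·34.4/27.6917

1.0584


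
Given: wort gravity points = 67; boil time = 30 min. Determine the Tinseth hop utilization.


U = 1.65·0.000125^(GP/1000) · (1 − e^(−0.04·t))/4.15
bigness = 1.65·0.000125^(67/1000) = 0.9036
boil_factor = (1 − e^(−0.04·30))/4.15 = 0.1684
U = 0.9036 · 0.1684

0.1522


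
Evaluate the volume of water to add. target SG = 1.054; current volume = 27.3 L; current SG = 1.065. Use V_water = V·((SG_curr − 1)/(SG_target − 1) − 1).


V_water = 27.3·((1.065 − 1)/(1.054 − 1) − 1)

5.5611 L


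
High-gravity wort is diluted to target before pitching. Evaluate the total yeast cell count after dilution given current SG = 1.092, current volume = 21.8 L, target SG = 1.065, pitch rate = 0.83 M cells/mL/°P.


V_w = V·((SG_c−1)/(SG_t−1)−1);  °P = 259 − 259/SG_t;  cells = rate·(V+V_w)·°P
V_w = 21.8·((1.092−1)/(1.065−1)−1) = 9.0554
V_final = 21.8 + 9.0554 = 30.8554
°P = 259 − 259/1.065 = 15.8075
cells = 0.83·30.8554·15.8075

404.8299 billion cells


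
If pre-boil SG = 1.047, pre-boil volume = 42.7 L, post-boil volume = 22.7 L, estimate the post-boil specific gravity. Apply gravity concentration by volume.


SG_post = 1 + (SG_pre − 1)·V_pre/V_post
pts_pre = (1.047 − 1)·1000 = 47.0000
pts_post = 47.0000·42.7/22.7 = 88.4097
SG_post = 1 + 88.4097/1000

1.0884


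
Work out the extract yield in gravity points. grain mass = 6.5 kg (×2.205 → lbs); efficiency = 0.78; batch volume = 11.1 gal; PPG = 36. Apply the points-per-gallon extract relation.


points = lbs × PPG × eff / vol
lbs = 6.5 × 2.205 = 14.3325
points = 14.3325 × 36 × 0.78 / 11.1

36.2574 points


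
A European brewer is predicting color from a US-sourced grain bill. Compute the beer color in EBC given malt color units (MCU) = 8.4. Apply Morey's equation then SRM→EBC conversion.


SRM = 1.4922·MCU^0.6859;  EBC = SRM·1.97
SRM = 1.4922·8.4^0.6859 = 6.4238
EBC = 6.4238·1.97

12.6548 EBC


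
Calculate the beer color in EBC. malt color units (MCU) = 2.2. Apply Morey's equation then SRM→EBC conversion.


SRM = 1.4922·MCU^0.6859;  EBC = SRM·1.97
SRM = 1.4922·2.2^0.6859 = 2.5627
EBC = 2.5627·1.97

5.0485 EBC


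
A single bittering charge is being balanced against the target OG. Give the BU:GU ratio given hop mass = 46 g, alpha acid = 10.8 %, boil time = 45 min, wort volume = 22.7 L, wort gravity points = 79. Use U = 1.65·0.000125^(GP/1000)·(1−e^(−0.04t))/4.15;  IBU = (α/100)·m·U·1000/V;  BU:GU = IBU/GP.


U = 1.65·0.000125^(79/1000)·(1−e^(−0.04·45))/4.15 = 0.1632
IBU = (10.8/100)·46·0.1632·1000/22.7 = 35.7091
BU:GU = 35.7091/79

0.4520


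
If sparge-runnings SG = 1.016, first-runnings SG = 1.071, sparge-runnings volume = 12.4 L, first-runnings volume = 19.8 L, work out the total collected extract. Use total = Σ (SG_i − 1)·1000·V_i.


first = (1.071 − 1)·1000·19.8 = 1405.8000
sparge = (1.016 − 1)·1000·12.4 = 198.4000
total = 1405.8000 + 198.4000

1604.2000 gravity·L


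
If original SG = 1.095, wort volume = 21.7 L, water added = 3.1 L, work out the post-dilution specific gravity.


SG_new = 1 + (SG_old − 1)·V_old/(V_old + V_water)
pts = (1.095 − 1)·1000·21.7/(21.7 + 3.1) = 83.1250
SG_new = 1 + 83.1250/1000

1.0831


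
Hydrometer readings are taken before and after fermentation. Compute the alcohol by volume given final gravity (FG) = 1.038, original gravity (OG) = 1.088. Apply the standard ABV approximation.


ABV = (OG − FG) · 131.25
ABV = (1.088 − 1.038) · 131.25

6.5625 % ABV


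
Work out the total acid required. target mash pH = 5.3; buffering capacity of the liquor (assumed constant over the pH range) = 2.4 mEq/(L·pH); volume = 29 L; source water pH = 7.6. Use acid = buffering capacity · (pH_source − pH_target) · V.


acid = 2.4 · (7.6 − 5.3) · 29

160.0800 mEq


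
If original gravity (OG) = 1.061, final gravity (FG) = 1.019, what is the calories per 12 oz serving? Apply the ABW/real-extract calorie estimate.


ABW = (OG−FG)·131.25·0.79/FG;  °P = 259 − 259/SG (for OG→OE and FG→AE);  RE = 0.1808·OE + 0.8192·AE;  Cal = (6.9·ABW + 4·(RE−0.1))·FG·3.55
ABW = (1.061 − 1.019)·131.25·0.79/1.019 = 4.2737
OE = 259 − 259/1.061 = 14.8907 °P
AE = 259 − 259/1.019 = 4.8292 °P
RE = 0.1808·14.8907 + 0.8192·4.8292 = 6.6483 °P
Cal = (6.9·4.2737 + 4·(6.6483−0.1))·1.019·3.55

201.4260 kcal


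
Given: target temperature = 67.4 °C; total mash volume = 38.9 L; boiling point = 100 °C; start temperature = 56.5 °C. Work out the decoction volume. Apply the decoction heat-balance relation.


V_dec = V_total·(T_target − T_start)/(T_boil − T_start)
V_dec = 38.9·(67.4 − 56.5)/(100 − 56.5)

9.7474 L


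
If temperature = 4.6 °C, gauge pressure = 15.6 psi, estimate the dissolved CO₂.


vols = (P + 14.695)·(0.01821 + 0.09011·e^(−0.04·T))
vols = (15.6 + 14.695)·(0.01821 + 0.09011·e^(−0.04·4.6))

2.8228 volumes


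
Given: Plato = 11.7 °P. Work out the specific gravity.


SG = 259/(259 − P)
SG = 259/(259 − 11.7)

1.0473


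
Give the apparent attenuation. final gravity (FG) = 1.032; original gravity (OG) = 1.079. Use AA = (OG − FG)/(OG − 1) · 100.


AA = (1.079 − 1.032)/(1.079 − 1) · 100

59.4937 %


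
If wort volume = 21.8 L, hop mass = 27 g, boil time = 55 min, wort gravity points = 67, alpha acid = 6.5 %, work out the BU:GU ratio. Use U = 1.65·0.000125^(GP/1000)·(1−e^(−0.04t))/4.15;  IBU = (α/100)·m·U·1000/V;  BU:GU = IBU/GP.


U = 1.65·0.000125^(67/1000)·(1−e^(−0.04·55))/4.15 = 0.1936
IBU = (6.5/100)·27·0.1936·1000/21.8 = 15.5865
BU:GU = 15.5865/67

0.2326


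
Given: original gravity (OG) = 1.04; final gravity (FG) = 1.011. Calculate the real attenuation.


AA = (OG−FG)/(OG−1)·100;  RA = AA·0.8192
AA = (1.04 − 1.011)/(1.04 − 1)·100 = 72.5000
RA = 72.5000·0.8192

59.3920 %


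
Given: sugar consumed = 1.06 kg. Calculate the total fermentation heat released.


Q = m_sugar · 590 kJ/kg
Q = 1.06 · 590

625.4000 kJ


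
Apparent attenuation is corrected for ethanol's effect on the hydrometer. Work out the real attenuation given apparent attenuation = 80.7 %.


RA = AA · 0.8192
RA = 80.7 · 0.8192

66.1094 %


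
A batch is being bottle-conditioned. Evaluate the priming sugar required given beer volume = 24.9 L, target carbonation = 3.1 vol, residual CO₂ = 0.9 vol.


sugar = (target − residual)·4.0·V
sugar = (3.1 − 0.9)·4.0·24.9

219.1200 g


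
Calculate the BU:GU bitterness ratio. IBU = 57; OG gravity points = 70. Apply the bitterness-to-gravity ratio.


BU:GU = IBU / OG_points
BU:GU = 57 / 70

0.8143


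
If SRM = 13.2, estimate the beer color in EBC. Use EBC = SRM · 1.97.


EBC = 13.2 · 1.97

26.0040 EBC


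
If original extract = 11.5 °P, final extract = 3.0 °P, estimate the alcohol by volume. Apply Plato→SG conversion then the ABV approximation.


SG = 259/(259 − P);  ABV = (OG − FG)·131.25
OG = 259/(259 − 11.5) = 1.0465
FG = 259/(259 − 3.0) = 1.0117
ABV = (1.0465 − 1.0117)·131.25

4.5604 % ABV


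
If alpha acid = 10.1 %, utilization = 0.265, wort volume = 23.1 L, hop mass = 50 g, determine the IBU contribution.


IBU = (α/100)·mass·U·1000 / V
IBU = (10.1/100)·50·0.265·1000 / 23.1

57.9329 IBU


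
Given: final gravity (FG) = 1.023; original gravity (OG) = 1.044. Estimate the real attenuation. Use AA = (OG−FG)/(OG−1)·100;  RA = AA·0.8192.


AA = (1.044 − 1.023)/(1.044 − 1)·100 = 47.7273
RA = 47.7273·0.8192

39.0982 %


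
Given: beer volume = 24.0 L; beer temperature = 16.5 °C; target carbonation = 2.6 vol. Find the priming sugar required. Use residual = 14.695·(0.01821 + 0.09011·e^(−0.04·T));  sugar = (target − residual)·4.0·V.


residual = 14.695·(0.01821 + 0.09011·e^(−0.04·16.5)) = 0.9520
sugar = (2.6 − 0.9520)·4.0·24.0

158.2087 g


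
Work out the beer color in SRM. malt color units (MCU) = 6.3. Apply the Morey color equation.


SRM = 1.4922 · MCU^0.6859
SRM = 1.4922 · 6.3^0.6859

5.2734 SRM


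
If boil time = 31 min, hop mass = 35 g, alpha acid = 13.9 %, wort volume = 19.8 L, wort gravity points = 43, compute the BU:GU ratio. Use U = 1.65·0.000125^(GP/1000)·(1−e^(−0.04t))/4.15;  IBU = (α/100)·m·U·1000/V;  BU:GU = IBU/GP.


U = 1.65·0.000125^(43/1000)·(1−e^(−0.04·31))/4.15 = 0.1920
IBU = (13.9/100)·35·0.1920·1000/19.8 = 47.1689
BU:GU = 47.1689/43

1.0970


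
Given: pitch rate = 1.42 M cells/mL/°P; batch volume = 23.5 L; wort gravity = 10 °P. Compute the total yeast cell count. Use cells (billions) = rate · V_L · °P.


cells = 1.42 · 23.5 · 10

333.7000 billion cells


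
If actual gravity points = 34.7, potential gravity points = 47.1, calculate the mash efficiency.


efficiency = actual / potential × 100
efficiency = 34.7 / 47.1 × 100

73.6730 %


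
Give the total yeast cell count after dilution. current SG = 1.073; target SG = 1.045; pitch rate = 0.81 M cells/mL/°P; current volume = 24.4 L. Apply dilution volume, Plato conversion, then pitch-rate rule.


V_w = V·((SG_c−1)/(SG_t−1)−1);  °P = 259 − 259/SG_t;  cells = rate·(V+V_w)·°P
V_w = 24.4·((1.073−1)/(1.045−1)−1) = 15.1822
V_final = 24.4 + 15.1822 = 39.5822
°P = 259 − 259/1.045 = 11.1531
cells = 0.81·39.5822·11.1531

357.5866 billion cells


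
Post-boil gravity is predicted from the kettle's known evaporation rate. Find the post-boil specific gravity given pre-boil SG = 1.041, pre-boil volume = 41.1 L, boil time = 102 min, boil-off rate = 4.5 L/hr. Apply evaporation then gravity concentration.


V_post = V_pre − rate·(t/60);  SG_post = 1 + (SG_pre−1)·V_pre/V_post
V_post = 41.1 − 4.5·(102/60) = 33.4500
SG_post = 1 + (1.041 − 1)·41.1/33.4500

1.0504


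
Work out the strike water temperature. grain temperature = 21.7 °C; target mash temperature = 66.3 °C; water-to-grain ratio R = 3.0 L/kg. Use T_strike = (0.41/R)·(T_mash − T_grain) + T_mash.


T_strike = (0.41/3.0)·(66.3 − 21.7) + 66.3

72.3953 °C


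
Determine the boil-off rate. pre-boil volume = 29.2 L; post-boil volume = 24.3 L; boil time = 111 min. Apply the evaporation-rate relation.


rate = (V_pre − V_post) / (t_min/60)
rate = (29.2 − 24.3) / (111/60)

2.6486 L/hr


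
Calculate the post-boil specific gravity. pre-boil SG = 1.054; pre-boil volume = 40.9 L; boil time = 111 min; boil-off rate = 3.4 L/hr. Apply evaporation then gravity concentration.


V_post = V_pre − rate·(t/60);  SG_post = 1 + (SG_pre−1)·V_pre/V_post
V_post = 40.9 − 3.4·(111/60) = 34.6100
SG_post = 1 + (1.054 − 1)·40.9/34.6100

1.0638


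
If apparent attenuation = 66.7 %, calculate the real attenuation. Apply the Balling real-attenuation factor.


RA = AA · 0.8192
RA = 66.7 · 0.8192

54.6406 %


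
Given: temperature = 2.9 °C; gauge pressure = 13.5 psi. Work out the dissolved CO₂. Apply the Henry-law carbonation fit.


vols = (P + 14.695)·(0.01821 + 0.09011·e^(−0.04·T))
vols = (13.5 + 14.695)·(0.01821 + 0.09011·e^(−0.04·2.9))

2.7758 volumes


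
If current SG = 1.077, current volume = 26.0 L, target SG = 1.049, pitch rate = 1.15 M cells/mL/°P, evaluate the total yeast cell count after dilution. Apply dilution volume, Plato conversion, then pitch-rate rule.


V_w = V·((SG_c−1)/(SG_t−1)−1);  °P = 259 − 259/SG_t;  cells = rate·(V+V_w)·°P
V_w = 26.0·((1.077−1)/(1.049−1)−1) = 14.8571
V_final = 26.0 + 14.8571 = 40.8571
°P = 259 − 259/1.049 = 12.0982
cells = 1.15·40.8571·12.0982

568.4420 billion cells


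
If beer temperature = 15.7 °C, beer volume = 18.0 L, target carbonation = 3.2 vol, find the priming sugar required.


residual = 14.695·(0.01821 + 0.09011·e^(−0.04·T));  sugar = (target − residual)·4.0·V
residual = 14.695·(0.01821 + 0.09011·e^(−0.04·15.7)) = 0.9742
sugar = (3.2 − 0.9742)·4.0·18.0

160.2541 g


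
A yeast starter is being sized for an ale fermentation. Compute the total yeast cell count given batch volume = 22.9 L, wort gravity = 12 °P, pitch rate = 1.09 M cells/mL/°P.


cells (billions) = rate · V_L · °P
cells = 1.09 · 22.9 · 12

299.5320 billion cells


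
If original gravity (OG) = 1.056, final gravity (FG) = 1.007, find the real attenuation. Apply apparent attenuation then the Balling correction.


AA = (OG−FG)/(OG−1)·100;  RA = AA·0.8192
AA = (1.056 − 1.007)/(1.056 − 1)·100 = 87.5000
RA = 87.5000·0.8192

71.6800 %


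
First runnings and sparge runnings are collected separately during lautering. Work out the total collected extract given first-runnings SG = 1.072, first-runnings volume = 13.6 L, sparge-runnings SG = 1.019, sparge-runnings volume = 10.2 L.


total = Σ (SG_i − 1)·1000·V_i
first = (1.072 − 1)·1000·13.6 = 979.2000
sparge = (1.019 − 1)·1000·10.2 = 193.8000
total = 979.2000 + 193.8000

1173.0000 gravity·L


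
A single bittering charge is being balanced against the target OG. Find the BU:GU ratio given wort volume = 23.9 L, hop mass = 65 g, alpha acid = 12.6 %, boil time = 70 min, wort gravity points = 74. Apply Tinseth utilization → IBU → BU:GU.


U = 1.65·0.000125^(GP/1000)·(1−e^(−0.04t))/4.15;  IBU = (α/100)·m·U·1000/V;  BU:GU = IBU/GP
U = 1.65·0.000125^(74/1000)·(1−e^(−0.04·70))/4.15 = 0.1920
IBU = (12.6/100)·65·0.1920·1000/23.9 = 65.8031
BU:GU = 65.8031/74

0.8892


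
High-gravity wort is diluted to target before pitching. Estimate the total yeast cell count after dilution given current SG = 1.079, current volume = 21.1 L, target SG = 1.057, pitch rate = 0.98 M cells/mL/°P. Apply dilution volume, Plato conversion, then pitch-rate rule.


V_w = V·((SG_c−1)/(SG_t−1)−1);  °P = 259 − 259/SG_t;  cells = rate·(V+V_w)·°P
V_w = 21.1·((1.079−1)/(1.057−1)−1) = 8.1439
V_final = 21.1 + 8.1439 = 29.2439
°P = 259 − 259/1.057 = 13.9669
cells = 0.98·29.2439·13.9669

400.2768 billion cells


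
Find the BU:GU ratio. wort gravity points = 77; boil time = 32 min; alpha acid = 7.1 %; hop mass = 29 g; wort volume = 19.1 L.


U = 1.65·0.000125^(GP/1000)·(1−e^(−0.04t))/4.15;  IBU = (α/100)·m·U·1000/V;  BU:GU = IBU/GP
U = 1.65·0.000125^(77/1000)·(1−e^(−0.04·32))/4.15 = 0.1437
IBU = (7.1/100)·29·0.1437·1000/19.1 = 15.4894
BU:GU = 15.4894/77

0.2012


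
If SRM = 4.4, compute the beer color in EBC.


EBC = SRM · 1.97
EBC = 4.4 · 1.97

8.6680 EBC


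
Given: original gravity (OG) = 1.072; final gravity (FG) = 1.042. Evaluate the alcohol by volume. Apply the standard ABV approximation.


ABV = (OG − FG) · 131.25
ABV = (1.072 − 1.042) · 131.25

3.9375 % ABV


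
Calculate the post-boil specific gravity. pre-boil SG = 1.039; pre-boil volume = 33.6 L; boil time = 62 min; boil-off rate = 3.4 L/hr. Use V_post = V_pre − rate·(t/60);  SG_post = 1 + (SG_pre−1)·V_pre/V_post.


V_post = 33.6 − 3.4·(62/60) = 30.0867
SG_post = 1 + (1.039 − 1)·33.6/30.0867

1.0436


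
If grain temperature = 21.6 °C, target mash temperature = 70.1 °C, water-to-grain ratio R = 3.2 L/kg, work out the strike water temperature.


T_strike = (0.41/R)·(T_mash − T_grain) + T_mash
T_strike = (0.41/3.2)·(70.1 − 21.6) + 70.1

76.3141 °C


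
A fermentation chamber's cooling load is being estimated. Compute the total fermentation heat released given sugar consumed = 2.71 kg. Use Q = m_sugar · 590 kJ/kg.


Q = 2.71 · 590

1598.9000 kJ


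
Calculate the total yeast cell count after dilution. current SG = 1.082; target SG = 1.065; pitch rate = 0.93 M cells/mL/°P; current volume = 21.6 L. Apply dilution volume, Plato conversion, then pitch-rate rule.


V_w = V·((SG_c−1)/(SG_t−1)−1);  °P = 259 − 259/SG_t;  cells = rate·(V+V_w)·°P
V_w = 21.6·((1.082−1)/(1.065−1)−1) = 5.6492
V_final = 21.6 + 5.6492 = 27.2492
°P = 259 − 259/1.065 = 15.8075
cells = 0.93·27.2492·15.8075

400.5906 billion cells


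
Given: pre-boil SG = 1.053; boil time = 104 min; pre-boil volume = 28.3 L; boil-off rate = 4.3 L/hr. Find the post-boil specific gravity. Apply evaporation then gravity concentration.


V_post = V_pre − rate·(t/60);  SG_post = 1 + (SG_pre−1)·V_pre/V_post
V_post = 28.3 − 4.3·(104/60) = 20.8467
SG_post = 1 + (1.053 − 1)·28.3/20.8467

1.0719


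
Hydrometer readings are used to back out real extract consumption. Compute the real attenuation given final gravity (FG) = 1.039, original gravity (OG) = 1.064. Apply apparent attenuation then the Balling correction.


AA = (OG−FG)/(OG−1)·100;  RA = AA·0.8192
AA = (1.064 − 1.039)/(1.064 − 1)·100 = 39.0625
RA = 39.0625·0.8192

32.0000 %


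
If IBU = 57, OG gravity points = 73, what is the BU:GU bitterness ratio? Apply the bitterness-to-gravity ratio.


BU:GU = IBU / OG_points
BU:GU = 57 / 73

0.7808


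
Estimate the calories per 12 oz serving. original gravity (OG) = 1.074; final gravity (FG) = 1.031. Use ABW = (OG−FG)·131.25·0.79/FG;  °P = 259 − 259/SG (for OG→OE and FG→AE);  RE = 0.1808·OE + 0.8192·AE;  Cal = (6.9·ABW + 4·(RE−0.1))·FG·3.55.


ABW = (1.074 − 1.031)·131.25·0.79/1.031 = 4.3245
OE = 259 − 259/1.074 = 17.8454 °P
AE = 259 − 259/1.031 = 7.7876 °P
RE = 0.1808·17.8454 + 0.8192·7.7876 = 9.6060 °P
Cal = (6.9·4.3245 + 4·(9.6060−0.1))·1.031·3.55

248.3829 kcal


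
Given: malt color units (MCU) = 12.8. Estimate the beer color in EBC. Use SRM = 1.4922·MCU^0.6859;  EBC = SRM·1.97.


SRM = 1.4922·12.8^0.6859 = 8.5756
EBC = 8.5756·1.97

16.8938 EBC


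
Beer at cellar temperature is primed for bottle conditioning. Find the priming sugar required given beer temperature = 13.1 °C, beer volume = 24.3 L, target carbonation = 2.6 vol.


residual = 14.695·(0.01821 + 0.09011·e^(−0.04·T));  sugar = (target − residual)·4.0·V
residual = 14.695·(0.01821 + 0.09011·e^(−0.04·13.1)) = 1.0517
sugar = (2.6 − 1.0517)·4.0·24.3

150.4950 g


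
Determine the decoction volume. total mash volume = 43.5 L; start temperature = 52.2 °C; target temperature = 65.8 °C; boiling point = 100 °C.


V_dec = V_total·(T_target − T_start)/(T_boil − T_start)
V_dec = 43.5·(65.8 − 52.2)/(100 − 52.2)

12.3766 L


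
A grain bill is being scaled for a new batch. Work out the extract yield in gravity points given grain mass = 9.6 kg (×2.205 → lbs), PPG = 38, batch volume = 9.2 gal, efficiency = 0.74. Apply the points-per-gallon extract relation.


points = lbs × PPG × eff / vol
lbs = 9.6 × 2.205 = 21.1680
points = 21.1680 × 38 × 0.74 / 9.2

64.7005 points


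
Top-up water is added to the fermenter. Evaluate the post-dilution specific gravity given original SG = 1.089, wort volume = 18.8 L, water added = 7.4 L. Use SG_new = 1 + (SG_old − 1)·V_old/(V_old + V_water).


pts = (1.089 − 1)·1000·18.8/(18.8 + 7.4) = 63.8626
SG_new = 1 + 63.8626/1000

1.0639


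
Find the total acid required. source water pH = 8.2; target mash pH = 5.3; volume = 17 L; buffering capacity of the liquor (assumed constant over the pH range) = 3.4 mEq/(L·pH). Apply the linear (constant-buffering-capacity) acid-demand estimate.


acid = buffering capacity · (pH_source − pH_target) · V
acid = 3.4 · (8.2 − 5.3) · 17

167.6200 mEq


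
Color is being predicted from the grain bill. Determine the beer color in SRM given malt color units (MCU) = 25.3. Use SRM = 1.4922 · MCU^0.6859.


SRM = 1.4922 · 25.3^0.6859

13.6845 SRM


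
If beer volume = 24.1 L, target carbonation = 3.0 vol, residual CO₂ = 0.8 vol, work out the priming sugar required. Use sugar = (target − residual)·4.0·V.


sugar = (3.0 − 0.8)·4.0·24.1

212.0800 g


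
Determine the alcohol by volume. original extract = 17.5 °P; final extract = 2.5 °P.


SG = 259/(259 − P);  ABV = (OG − FG)·131.25
OG = 259/(259 − 17.5) = 1.0725
FG = 259/(259 − 2.5) = 1.0097
ABV = (1.0725 − 1.0097)·131.25

8.2316 % ABV


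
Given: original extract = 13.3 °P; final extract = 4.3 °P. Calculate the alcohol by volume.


SG = 259/(259 − P);  ABV = (OG − FG)·131.25
OG = 259/(259 − 13.3) = 1.0541
FG = 259/(259 − 4.3) = 1.0169
ABV = (1.0541 − 1.0169)·131.25

4.8889 % ABV


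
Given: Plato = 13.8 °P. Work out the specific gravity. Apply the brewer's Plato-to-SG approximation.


SG = 259/(259 − P)
SG = 259/(259 − 13.8)

1.0563


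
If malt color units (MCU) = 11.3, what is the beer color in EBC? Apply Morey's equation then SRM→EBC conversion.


SRM = 1.4922·MCU^0.6859;  EBC = SRM·1.97
SRM = 1.4922·11.3^0.6859 = 7.8729
EBC = 7.8729·1.97

15.5096 EBC


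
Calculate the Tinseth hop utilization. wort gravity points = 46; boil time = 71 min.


U = 1.65·0.000125^(GP/1000) · (1 − e^(−0.04·t))/4.15
bigness = 1.65·0.000125^(46/1000) = 1.0913
boil_factor = (1 − e^(−0.04·71))/4.15 = 0.2269
U = 1.0913 · 0.2269

0.2476


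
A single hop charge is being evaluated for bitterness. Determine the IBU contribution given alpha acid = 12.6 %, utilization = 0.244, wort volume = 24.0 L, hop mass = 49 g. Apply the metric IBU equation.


IBU = (α/100)·mass·U·1000 / V
IBU = (12.6/100)·49·0.244·1000 / 24.0

62.7690 IBU


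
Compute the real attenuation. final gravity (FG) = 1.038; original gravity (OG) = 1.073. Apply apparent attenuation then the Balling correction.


AA = (OG−FG)/(OG−1)·100;  RA = AA·0.8192
AA = (1.073 − 1.038)/(1.073 − 1)·100 = 47.9452
RA = 47.9452·0.8192

39.2767 %


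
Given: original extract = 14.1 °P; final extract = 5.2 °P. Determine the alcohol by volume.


SG = 259/(259 − P);  ABV = (OG − FG)·131.25
OG = 259/(259 − 14.1) = 1.0576
FG = 259/(259 − 5.2) = 1.0205
ABV = (1.0576 − 1.0205)·131.25

4.8675 % ABV


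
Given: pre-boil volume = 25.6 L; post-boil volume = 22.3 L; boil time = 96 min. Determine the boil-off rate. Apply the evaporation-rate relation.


rate = (V_pre − V_post) / (t_min/60)
rate = (25.6 − 22.3) / (96/60)

2.0625 L/hr


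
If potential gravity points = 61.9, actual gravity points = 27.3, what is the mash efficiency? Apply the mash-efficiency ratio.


efficiency = actual / potential × 100
efficiency = 27.3 / 61.9 × 100

44.1034 %


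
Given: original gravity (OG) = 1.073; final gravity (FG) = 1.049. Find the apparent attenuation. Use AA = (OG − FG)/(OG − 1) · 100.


AA = (1.073 − 1.049)/(1.073 − 1) · 100

32.8767 %


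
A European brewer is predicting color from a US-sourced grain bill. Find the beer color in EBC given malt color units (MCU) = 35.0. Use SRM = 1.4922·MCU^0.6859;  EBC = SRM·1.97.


SRM = 1.4922·35.0^0.6859 = 17.0963
EBC = 17.0963·1.97

33.6798 EBC


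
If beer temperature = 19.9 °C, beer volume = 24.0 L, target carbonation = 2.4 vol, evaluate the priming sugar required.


residual = 14.695·(0.01821 + 0.09011·e^(−0.04·T));  sugar = (target − residual)·4.0·V
residual = 14.695·(0.01821 + 0.09011·e^(−0.04·19.9)) = 0.8650
sugar = (2.4 − 0.8650)·4.0·24.0

147.3632 g


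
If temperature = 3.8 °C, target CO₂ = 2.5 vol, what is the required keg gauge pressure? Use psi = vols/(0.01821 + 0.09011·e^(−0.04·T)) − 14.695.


psi = 2.5/(0.01821 + 0.09011·e^(−0.04·3.8)) − 14.695

11.4520 psi
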